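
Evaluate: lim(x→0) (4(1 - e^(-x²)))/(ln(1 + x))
This is a 0/0 indeterminate form.

Apply L'Hôpital's rule: differentiate numerator and denominator separately.
  f(x) = 4 - 4·e^(-x^2)   ⇒   f'(x) = 8·x·e^(-x^2)
  g(x) = ln(x + 1)   ⇒   g'(x) = 1/(x + 1)
  lim(x→0) f'(x)/g'(x) = lim(x→0) (8·x·e^(-x^2))/(1/(x + 1))
  = 0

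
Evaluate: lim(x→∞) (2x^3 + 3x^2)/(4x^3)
This is an ∞/∞ indeterminate form.

Apply L'Hôpital's rule: differentiate numerator and denominator separately.
  f(x) = 2·x^3 + 3·x^2   ⇒   f'(x) = 6·x^2 + 6·x
  g(x) = 4·x^3   ⇒   g'(x) = 12·x^2
  lim(x→∞) f'(x)/g'(x) = lim(x→∞) (6·x^2 + 6·x)/(12·x^2)
  = 1/2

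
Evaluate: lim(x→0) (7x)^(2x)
This is an exponential indeterminate form.

For exponential indeterminate forms, take the natural log:
  Let L = lim(x→0) (7x)^(2x)
  Then ln(L) = lim(x→0) [exponent × ln(base)]
  Evaluate using L'Hôpital or standard limits, then exponentiate.
  L = 1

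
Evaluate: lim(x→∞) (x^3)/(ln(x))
This is an ∞/∞ indeterminate form.

Apply L'Hôpital's rule: differentiate numerator and denominator separately.
  f(x) = x^3   ⇒   f'(x) = 3·x^2
  g(x) = ln(x)   ⇒   g'(x) = 1/x
  lim(x→∞) f'(x)/g'(x) = lim(x→∞) (3·x^2)/(1/x)
  = ∞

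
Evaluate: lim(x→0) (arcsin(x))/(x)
This is a 0/0 indeterminate form.

Apply L'Hôpital's rule: differentiate numerator and denominator separately.
  f(x) = asin(x)   ⇒   f'(x) = 1/sqrt(1 - x^2)
  g(x) = x   ⇒   g'(x) = 1
  lim(x→0) f'(x)/g'(x) = lim(x→0) (1/sqrt(1 - x^2))/(1)
  = 1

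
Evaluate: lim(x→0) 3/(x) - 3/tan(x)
This is an ∞-∞ indeterminate form.

Combine fractions or rationalize to convert ∞-∞ to 0/0 form:
  lim(x→0) 3/(x) - 3/tan(x) = 0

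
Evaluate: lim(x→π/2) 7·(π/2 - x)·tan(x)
This is a 0·∞ indeterminate form.

Rewrite 0·∞ as a quotient (0/0 or ∞/∞ form), then apply L'Hôpital's rule:
  lim(x→π/2) 7·(π/2 - x)·tan(x) = 7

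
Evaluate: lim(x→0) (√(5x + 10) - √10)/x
This is a standard limit.

Factor or rationalize the expression:
  lim(x→0) (√(5x + 10) - √10)/x = sqrt(10)/4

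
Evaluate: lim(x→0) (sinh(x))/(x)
This is a 0/0 indeterminate form.

Apply L'Hôpital's rule: differentiate numerator and denominator separately.
  f(x) = sinh(x)   ⇒   f'(x) = cosh(x)
  g(x) = x   ⇒   g'(x) = 1
  lim(x→0) f'(x)/g'(x) = lim(x→0) (cosh(x))/(1)
  = 1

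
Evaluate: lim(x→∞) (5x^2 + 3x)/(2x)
This is an ∞/∞ indeterminate form.

Apply L'Hôpital's rule: differentiate numerator and denominator separately.
  f(x) = 5·x^2 + 3·x   ⇒   f'(x) = 10·x + 3
  g(x) = 2·x   ⇒   g'(x) = 2
  lim(x→∞) f'(x)/g'(x) = lim(x→∞) (10·x + 3)/(2)
  = ∞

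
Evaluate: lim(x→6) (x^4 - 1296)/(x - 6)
This is a standard limit.

Factor or rationalize the expression:
  lim(x→6) (x^4 - 1296)/(x - 6) = 864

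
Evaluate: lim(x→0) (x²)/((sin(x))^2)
This is a 0/0 indeterminate form.

Apply L'Hôpital's rule: differentiate numerator and denominator separately.
  f(x) = x^2   ⇒   f'(x) = 2·x
  g(x) = sin(x)^2   ⇒   g'(x) = 2·sin(x)·cos(x)
  lim(x→0) f'(x)/g'(x) = lim(x→0) (2·x)/(2·sin(x)·cos(x))
  = 1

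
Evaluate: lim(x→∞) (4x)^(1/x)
This is an exponential indeterminate form.

For exponential indeterminate forms, take the natural log:
  Let L = lim(x→∞) (4x)^(1/x)
  Then ln(L) = lim(x→∞) [exponent × ln(base)]
  Evaluate using L'Hôpital or standard limits, then exponentiate.
  L = 1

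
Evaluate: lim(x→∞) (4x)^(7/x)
This is an exponential indeterminate form.

For exponential indeterminate forms, take the natural log:
  Let L = lim(x→∞) (4x)^(7/x)
  Then ln(L) = lim(x→∞) [exponent × ln(base)]
  Evaluate using L'Hôpital or standard limits, then exponentiate.
  L = 1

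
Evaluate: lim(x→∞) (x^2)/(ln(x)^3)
This is an ∞/∞ indeterminate form.

Apply L'Hôpital's rule: differentiate numerator and denominator separately.
  f(x) = x^2   ⇒   f'(x) = 2·x
  g(x) = ln(x)^3   ⇒   g'(x) = 3·ln(x)^2/x
  lim(x→∞) f'(x)/g'(x) = lim(x→∞) (2·x)/(3·ln(x)^2/x)
  = ∞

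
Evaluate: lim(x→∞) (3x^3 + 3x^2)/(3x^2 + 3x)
This is an ∞/∞ indeterminate form.

Apply L'Hôpital's rule: differentiate numerator and denominator separately.
  f(x) = 3·x^3 + 3·x^2   ⇒   f'(x) = 9·x^2 + 6·x
  g(x) = 3·x^2 + 3·x   ⇒   g'(x) = 6·x + 3
  lim(x→∞) f'(x)/g'(x) = lim(x→∞) (9·x^2 + 6·x)/(6·x + 3)
  = ∞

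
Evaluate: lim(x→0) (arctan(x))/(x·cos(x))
This is a 0/0 indeterminate form.

Apply L'Hôpital's rule: differentiate numerator and denominator separately.
  f(x) = atan(x)   ⇒   f'(x) = 1/(x^2 + 1)
  g(x) = x·cos(x)   ⇒   g'(x) = -x·sin(x) + cos(x)
  lim(x→0) f'(x)/g'(x) = lim(x→0) (1/(x^2 + 1))/(-x·sin(x) + cos(x))
  = 1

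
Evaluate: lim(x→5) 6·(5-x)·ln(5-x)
This is a 0·∞ indeterminate form.

Rewrite 0·∞ as a quotient (0/0 or ∞/∞ form), then apply L'Hôpital's rule:
  lim(x→5) 6·(5-x)·ln(5-x) = 0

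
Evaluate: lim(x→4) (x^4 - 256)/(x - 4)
This is a standard limit.

Factor or rationalize the expression:
  lim(x→4) (x^4 - 256)/(x - 4) = 256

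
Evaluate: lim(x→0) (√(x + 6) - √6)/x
This is a standard limit.

Factor or rationalize the expression:
  lim(x→0) (√(x + 6) - √6)/x = sqrt(6)/12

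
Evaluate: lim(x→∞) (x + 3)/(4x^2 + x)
This is an ∞/∞ indeterminate form.

Apply L'Hôpital's rule: differentiate numerator and denominator separately.
  f(x) = x + 3   ⇒   f'(x) = 1
  g(x) = 4·x^2 + x   ⇒   g'(x) = 8·x + 1
  lim(x→∞) f'(x)/g'(x) = lim(x→∞) (1)/(8·x + 1)
  = 0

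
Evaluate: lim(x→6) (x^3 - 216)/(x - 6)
This is a standard limit.

Factor or rationalize the expression:
  lim(x→6) (x^3 - 216)/(x - 6) = 108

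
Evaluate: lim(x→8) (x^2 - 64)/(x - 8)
This is a standard limit.

Factor or rationalize the expression:
  lim(x→8) (x^2 - 64)/(x - 8) = 16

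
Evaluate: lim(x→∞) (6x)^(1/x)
This is an exponential indeterminate form.

For exponential indeterminate forms, take the natural log:
  Let L = lim(x→∞) (6x)^(1/x)
  Then ln(L) = lim(x→∞) [exponent × ln(base)]
  Evaluate using L'Hôpital or standard limits, then exponentiate.
  L = 1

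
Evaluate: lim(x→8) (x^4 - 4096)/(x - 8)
This is a standard limit.

Factor or rationalize the expression:
  lim(x→8) (x^4 - 4096)/(x - 8) = 2048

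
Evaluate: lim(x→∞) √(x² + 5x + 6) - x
This is an ∞-∞ indeterminate form.

Combine fractions or rationalize to convert ∞-∞ to 0/0 form:
  lim(x→∞) √(x² + 5x + 6) - x = 5/2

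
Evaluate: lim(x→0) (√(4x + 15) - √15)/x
This is a standard limit.

Factor or rationalize the expression:
  lim(x→0) (√(4x + 15) - √15)/x = 2·sqrt(15)/15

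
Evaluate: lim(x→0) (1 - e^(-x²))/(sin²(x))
This is a 0/0 indeterminate form.

Apply L'Hôpital's rule: differentiate numerator and denominator separately.
  f(x) = 1 - e^(-x^2)   ⇒   f'(x) = 2·x·e^(-x^2)
  g(x) = sin(x)^2   ⇒   g'(x) = 2·sin(x)·cos(x)
  lim(x→0) f'(x)/g'(x) = lim(x→0) (2·x·e^(-x^2))/(2·sin(x)·cos(x))
  = 1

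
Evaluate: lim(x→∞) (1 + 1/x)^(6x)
This is an exponential indeterminate form.

For exponential indeterminate forms, take the natural log:
  Let L = lim(x→∞) (1 + 1/x)^(6x)
  Then ln(L) = lim(x→∞) [exponent × ln(base)]
  Evaluate using L'Hôpital or standard limits, then exponentiate.
  L = e^(6)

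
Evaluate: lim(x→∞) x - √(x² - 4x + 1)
This is an ∞-∞ indeterminate form.

Combine fractions or rationalize to convert ∞-∞ to 0/0 form:
  lim(x→∞) x - √(x² - 4x + 1) = 2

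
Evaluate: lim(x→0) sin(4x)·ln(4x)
This is a 0·∞ indeterminate form.

Rewrite 0·∞ as a quotient (0/0 or ∞/∞ form), then apply L'Hôpital's rule:
  lim(x→0) sin(4x)·ln(4x) = 0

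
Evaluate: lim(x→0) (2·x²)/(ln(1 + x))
This is a 0/0 indeterminate form.

Apply L'Hôpital's rule: differentiate numerator and denominator separately.
  f(x) = 2·x^2   ⇒   f'(x) = 4·x
  g(x) = ln(x + 1)   ⇒   g'(x) = 1/(x + 1)
  lim(x→0) f'(x)/g'(x) = lim(x→0) (4·x)/(1/(x + 1))
  = 0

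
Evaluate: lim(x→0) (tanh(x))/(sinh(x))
This is a 0/0 indeterminate form.

Apply L'Hôpital's rule: differentiate numerator and denominator separately.
  f(x) = tanh(x)   ⇒   f'(x) = 1 - tanh(x)^2
  g(x) = sinh(x)   ⇒   g'(x) = cosh(x)
  lim(x→0) f'(x)/g'(x) = lim(x→0) (1 - tanh(x)^2)/(cosh(x))
  = 1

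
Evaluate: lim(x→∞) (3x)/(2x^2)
This is an ∞/∞ indeterminate form.

Apply L'Hôpital's rule: differentiate numerator and denominator separately.
  f(x) = 3·x   ⇒   f'(x) = 3
  g(x) = 2·x^2   ⇒   g'(x) = 4·x
  lim(x→∞) f'(x)/g'(x) = lim(x→∞) (3)/(4·x)
  = 0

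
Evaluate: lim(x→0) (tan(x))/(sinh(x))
This is a 0/0 indeterminate form.

Apply L'Hôpital's rule: differentiate numerator and denominator separately.
  f(x) = tan(x)   ⇒   f'(x) = tan(x)^2 + 1
  g(x) = sinh(x)   ⇒   g'(x) = cosh(x)
  lim(x→0) f'(x)/g'(x) = lim(x→0) (tan(x)^2 + 1)/(cosh(x))
  = 1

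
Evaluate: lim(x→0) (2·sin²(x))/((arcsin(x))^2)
This is a 0/0 indeterminate form.

Apply L'Hôpital's rule: differentiate numerator and denominator separately.
  f(x) = 2·sin(x)^2   ⇒   f'(x) = 4·sin(x)·cos(x)
  g(x) = asin(x)^2   ⇒   g'(x) = 2·asin(x)/sqrt(1 - x^2)
  lim(x→0) f'(x)/g'(x) = lim(x→0) (4·sin(x)·cos(x))/(2·asin(x)/sqrt(1 - x^2))
  = 2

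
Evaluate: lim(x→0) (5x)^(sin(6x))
This is an exponential indeterminate form.

For exponential indeterminate forms, take the natural log:
  Let L = lim(x→0) (5x)^(sin(6x))
  Then ln(L) = lim(x→0) [exponent × ln(base)]
  Evaluate using L'Hôpital or standard limits, then exponentiate.
  L = 1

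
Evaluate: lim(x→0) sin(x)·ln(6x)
This is a 0·∞ indeterminate form.

Rewrite 0·∞ as a quotient (0/0 or ∞/∞ form), then apply L'Hôpital's rule:
  lim(x→0) sin(x)·ln(6x) = 0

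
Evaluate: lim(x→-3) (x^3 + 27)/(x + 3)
This is a standard limit.

Factor or rationalize the expression:
  lim(x→-3) (x^3 + 27)/(x + 3) = 27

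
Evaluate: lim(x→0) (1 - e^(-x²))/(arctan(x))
This is a 0/0 indeterminate form.

Apply L'Hôpital's rule: differentiate numerator and denominator separately.
  f(x) = 1 - e^(-x^2)   ⇒   f'(x) = 2·x·e^(-x^2)
  g(x) = atan(x)   ⇒   g'(x) = 1/(x^2 + 1)
  lim(x→0) f'(x)/g'(x) = lim(x→0) (2·x·e^(-x^2))/(1/(x^2 + 1))
  = 0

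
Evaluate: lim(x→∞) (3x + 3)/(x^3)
This is an ∞/∞ indeterminate form.

Apply L'Hôpital's rule: differentiate numerator and denominator separately.
  f(x) = 3·x + 3   ⇒   f'(x) = 3
  g(x) = x^3   ⇒   g'(x) = 3·x^2
  lim(x→∞) f'(x)/g'(x) = lim(x→∞) (3)/(3·x^2)
  = 0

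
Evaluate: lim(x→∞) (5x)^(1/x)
This is an exponential indeterminate form.

For exponential indeterminate forms, take the natural log:
  Let L = lim(x→∞) (5x)^(1/x)
  Then ln(L) = lim(x→∞) [exponent × ln(base)]
  Evaluate using L'Hôpital or standard limits, then exponentiate.
  L = 1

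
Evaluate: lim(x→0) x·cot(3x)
This is a 0·∞ indeterminate form.

Rewrite 0·∞ as a quotient (0/0 or ∞/∞ form), then apply L'Hôpital's rule:
  lim(x→0) x·cot(3x) = 1/3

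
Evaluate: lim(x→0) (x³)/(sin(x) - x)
This is a 0/0 indeterminate form.

Apply L'Hôpital's rule: differentiate numerator and denominator separately.
  f(x) = x^3   ⇒   f'(x) = 3·x^2
  g(x) = -x + sin(x)   ⇒   g'(x) = cos(x) - 1
  lim(x→0) f'(x)/g'(x) = lim(x→0) (3·x^2)/(cos(x) - 1)
  = -6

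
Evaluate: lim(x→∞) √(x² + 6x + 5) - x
This is an ∞-∞ indeterminate form.

Combine fractions or rationalize to convert ∞-∞ to 0/0 form:
  lim(x→∞) √(x² + 6x + 5) - x = 3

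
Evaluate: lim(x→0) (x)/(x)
This is a 0/0 indeterminate form.

Apply L'Hôpital's rule: differentiate numerator and denominator separately.
  f(x) = x   ⇒   f'(x) = 1
  g(x) = x   ⇒   g'(x) = 1
  lim(x→0) f'(x)/g'(x) = lim(x→0) (1)/(1)
  = 1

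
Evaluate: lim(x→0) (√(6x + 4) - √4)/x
This is a standard limit.

Factor or rationalize the expression:
  lim(x→0) (√(6x + 4) - √4)/x = 3/2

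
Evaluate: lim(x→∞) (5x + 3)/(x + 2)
This is an ∞/∞ indeterminate form.

Apply L'Hôpital's rule: differentiate numerator and denominator separately.
  f(x) = 5·x + 3   ⇒   f'(x) = 5
  g(x) = x + 2   ⇒   g'(x) = 1
  lim(x→∞) f'(x)/g'(x) = lim(x→∞) (5)/(1)
  = 5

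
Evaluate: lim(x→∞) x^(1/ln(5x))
This is an exponential indeterminate form.

For exponential indeterminate forms, take the natural log:
  Let L = lim(x→∞) x^(1/ln(5x))
  Then ln(L) = lim(x→∞) [exponent × ln(base)]
  Evaluate using L'Hôpital or standard limits, then exponentiate.
  L = e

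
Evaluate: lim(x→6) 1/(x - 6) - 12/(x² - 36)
This is an ∞-∞ indeterminate form.

Combine fractions or rationalize to convert ∞-∞ to 0/0 form:
  lim(x→6) 1/(x - 6) - 12/(x² - 36) = 1/12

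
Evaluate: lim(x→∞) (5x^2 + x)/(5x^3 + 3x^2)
This is an ∞/∞ indeterminate form.

Apply L'Hôpital's rule: differentiate numerator and denominator separately.
  f(x) = 5·x^2 + x   ⇒   f'(x) = 10·x + 1
  g(x) = 5·x^3 + 3·x^2   ⇒   g'(x) = 15·x^2 + 6·x
  lim(x→∞) f'(x)/g'(x) = lim(x→∞) (10·x + 1)/(15·x^2 + 6·x)
  = 0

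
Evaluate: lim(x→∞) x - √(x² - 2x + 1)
This is an ∞-∞ indeterminate form.

Combine fractions or rationalize to convert ∞-∞ to 0/0 form:
  lim(x→∞) x - √(x² - 2x + 1) = 1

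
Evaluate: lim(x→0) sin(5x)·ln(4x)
This is a 0·∞ indeterminate form.

Rewrite 0·∞ as a quotient (0/0 or ∞/∞ form), then apply L'Hôpital's rule:
  lim(x→0) sin(5x)·ln(4x) = 0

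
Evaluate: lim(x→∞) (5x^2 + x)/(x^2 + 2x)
This is an ∞/∞ indeterminate form.

Apply L'Hôpital's rule: differentiate numerator and denominator separately.
  f(x) = 5·x^2 + x   ⇒   f'(x) = 10·x + 1
  g(x) = x^2 + 2·x   ⇒   g'(x) = 2·x + 2
  lim(x→∞) f'(x)/g'(x) = lim(x→∞) (10·x + 1)/(2·x + 2)
  = 5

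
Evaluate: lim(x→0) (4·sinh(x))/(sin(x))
This is a 0/0 indeterminate form.

Apply L'Hôpital's rule: differentiate numerator and denominator separately.
  f(x) = 4·sinh(x)   ⇒   f'(x) = 4·cosh(x)
  g(x) = sin(x)   ⇒   g'(x) = cos(x)
  lim(x→0) f'(x)/g'(x) = lim(x→0) (4·cosh(x))/(cos(x))
  = 4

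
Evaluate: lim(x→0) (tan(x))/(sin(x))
This is a 0/0 indeterminate form.

Apply L'Hôpital's rule: differentiate numerator and denominator separately.
  f(x) = tan(x)   ⇒   f'(x) = tan(x)^2 + 1
  g(x) = sin(x)   ⇒   g'(x) = cos(x)
  lim(x→0) f'(x)/g'(x) = lim(x→0) (tan(x)^2 + 1)/(cos(x))
  = 1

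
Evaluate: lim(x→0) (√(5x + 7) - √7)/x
This is a standard limit.

Factor or rationalize the expression:
  lim(x→0) (√(5x + 7) - √7)/x = 5·sqrt(7)/14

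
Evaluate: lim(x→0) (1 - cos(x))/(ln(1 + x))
This is a 0/0 indeterminate form.

Apply L'Hôpital's rule: differentiate numerator and denominator separately.
  f(x) = 1 - cos(x)   ⇒   f'(x) = sin(x)
  g(x) = ln(x + 1)   ⇒   g'(x) = 1/(x + 1)
  lim(x→0) f'(x)/g'(x) = lim(x→0) (sin(x))/(1/(x + 1))
  = 0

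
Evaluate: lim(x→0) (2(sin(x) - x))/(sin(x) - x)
This is a 0/0 indeterminate form.

Apply L'Hôpital's rule: differentiate numerator and denominator separately.
  f(x) = -2·x + 2·sin(x)   ⇒   f'(x) = 2·cos(x) - 2
  g(x) = -x + sin(x)   ⇒   g'(x) = cos(x) - 1
  lim(x→0) f'(x)/g'(x) = lim(x→0) (2·cos(x) - 2)/(cos(x) - 1)
  = 2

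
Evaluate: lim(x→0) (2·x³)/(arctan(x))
This is a 0/0 indeterminate form.

Apply L'Hôpital's rule: differentiate numerator and denominator separately.
  f(x) = 2·x^3   ⇒   f'(x) = 6·x^2
  g(x) = atan(x)   ⇒   g'(x) = 1/(x^2 + 1)
  lim(x→0) f'(x)/g'(x) = lim(x→0) (6·x^2)/(1/(x^2 + 1))
  = 0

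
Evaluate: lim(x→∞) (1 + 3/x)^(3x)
This is an exponential indeterminate form.

For exponential indeterminate forms, take the natural log:
  Let L = lim(x→∞) (1 + 3/x)^(3x)
  Then ln(L) = lim(x→∞) [exponent × ln(base)]
  Evaluate using L'Hôpital or standard limits, then exponentiate.
  L = e^(9)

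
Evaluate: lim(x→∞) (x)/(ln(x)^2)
This is an ∞/∞ indeterminate form.

Apply L'Hôpital's rule: differentiate numerator and denominator separately.
  f(x) = x   ⇒   f'(x) = 1
  g(x) = ln(x)^2   ⇒   g'(x) = 2·ln(x)/x
  lim(x→∞) f'(x)/g'(x) = lim(x→∞) (1)/(2·ln(x)/x)
  = ∞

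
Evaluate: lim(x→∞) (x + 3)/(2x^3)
This is an ∞/∞ indeterminate form.

Apply L'Hôpital's rule: differentiate numerator and denominator separately.
  f(x) = x + 3   ⇒   f'(x) = 1
  g(x) = 2·x^3   ⇒   g'(x) = 6·x^2
  lim(x→∞) f'(x)/g'(x) = lim(x→∞) (1)/(6·x^2)
  = 0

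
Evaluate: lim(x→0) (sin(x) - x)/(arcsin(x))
This is a 0/0 indeterminate form.

Apply L'Hôpital's rule: differentiate numerator and denominator separately.
  f(x) = -x + sin(x)   ⇒   f'(x) = cos(x) - 1
  g(x) = asin(x)   ⇒   g'(x) = 1/sqrt(1 - x^2)
  lim(x→0) f'(x)/g'(x) = lim(x→0) (cos(x) - 1)/(1/sqrt(1 - x^2))
  = 0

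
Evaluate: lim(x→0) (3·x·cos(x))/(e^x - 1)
This is a 0/0 indeterminate form.

Apply L'Hôpital's rule: differentiate numerator and denominator separately.
  f(x) = 3·x·cos(x)   ⇒   f'(x) = -3·x·sin(x) + 3·cos(x)
  g(x) = e^(x) - 1   ⇒   g'(x) = e^(x)
  lim(x→0) f'(x)/g'(x) = lim(x→0) (-3·x·sin(x) + 3·cos(x))/(e^(x))
  = 3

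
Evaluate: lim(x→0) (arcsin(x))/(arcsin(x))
This is a 0/0 indeterminate form.

Apply L'Hôpital's rule: differentiate numerator and denominator separately.
  f(x) = asin(x)   ⇒   f'(x) = 1/sqrt(1 - x^2)
  g(x) = asin(x)   ⇒   g'(x) = 1/sqrt(1 - x^2)
  lim(x→0) f'(x)/g'(x) = lim(x→0) (1/sqrt(1 - x^2))/(1/sqrt(1 - x^2))
  = 1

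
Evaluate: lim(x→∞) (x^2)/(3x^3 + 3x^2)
This is an ∞/∞ indeterminate form.

Apply L'Hôpital's rule: differentiate numerator and denominator separately.
  f(x) = x^2   ⇒   f'(x) = 2·x
  g(x) = 3·x^3 + 3·x^2   ⇒   g'(x) = 9·x^2 + 6·x
  lim(x→∞) f'(x)/g'(x) = lim(x→∞) (2·x)/(9·x^2 + 6·x)
  = 0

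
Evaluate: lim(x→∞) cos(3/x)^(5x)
This is an exponential indeterminate form.

For exponential indeterminate forms, take the natural log:
  Let L = lim(x→∞) cos(3/x)^(5x)
  Then ln(L) = lim(x→∞) [exponent × ln(base)]
  Evaluate using L'Hôpital or standard limits, then exponentiate.
  L = 1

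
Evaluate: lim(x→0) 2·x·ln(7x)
This is a 0·∞ indeterminate form.

Rewrite 0·∞ as a quotient (0/0 or ∞/∞ form), then apply L'Hôpital's rule:
  lim(x→0) 2·x·ln(7x) = 0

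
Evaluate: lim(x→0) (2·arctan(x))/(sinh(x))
This is a 0/0 indeterminate form.

Apply L'Hôpital's rule: differentiate numerator and denominator separately.
  f(x) = 2·atan(x)   ⇒   f'(x) = 2/(x^2 + 1)
  g(x) = sinh(x)   ⇒   g'(x) = cosh(x)
  lim(x→0) f'(x)/g'(x) = lim(x→0) (2/(x^2 + 1))/(cosh(x))
  = 2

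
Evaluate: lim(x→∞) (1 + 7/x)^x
This is an exponential indeterminate form.

For exponential indeterminate forms, take the natural log:
  Let L = lim(x→∞) (1 + 7/x)^x
  Then ln(L) = lim(x→∞) [exponent × ln(base)]
  Evaluate using L'Hôpital or standard limits, then exponentiate.
  L = e^(7)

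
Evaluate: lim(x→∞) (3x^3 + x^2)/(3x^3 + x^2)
This is an ∞/∞ indeterminate form.

Apply L'Hôpital's rule: differentiate numerator and denominator separately.
  f(x) = 3·x^3 + x^2   ⇒   f'(x) = 9·x^2 + 2·x
  g(x) = 3·x^3 + x^2   ⇒   g'(x) = 9·x^2 + 2·x
  lim(x→∞) f'(x)/g'(x) = lim(x→∞) (9·x^2 + 2·x)/(9·x^2 + 2·x)
  = 1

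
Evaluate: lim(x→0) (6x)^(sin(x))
This is an exponential indeterminate form.

For exponential indeterminate forms, take the natural log:
  Let L = lim(x→0) (6x)^(sin(x))
  Then ln(L) = lim(x→0) [exponent × ln(base)]
  Evaluate using L'Hôpital or standard limits, then exponentiate.
  L = 1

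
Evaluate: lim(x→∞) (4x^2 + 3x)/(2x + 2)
This is an ∞/∞ indeterminate form.

Apply L'Hôpital's rule: differentiate numerator and denominator separately.
  f(x) = 4·x^2 + 3·x   ⇒   f'(x) = 8·x + 3
  g(x) = 2·x + 2   ⇒   g'(x) = 2
  lim(x→∞) f'(x)/g'(x) = lim(x→∞) (8·x + 3)/(2)
  = ∞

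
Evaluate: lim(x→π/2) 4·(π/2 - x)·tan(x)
This is a 0·∞ indeterminate form.

Rewrite 0·∞ as a quotient (0/0 or ∞/∞ form), then apply L'Hôpital's rule:
  lim(x→π/2) 4·(π/2 - x)·tan(x) = 4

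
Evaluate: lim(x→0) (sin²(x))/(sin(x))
This is a 0/0 indeterminate form.

Apply L'Hôpital's rule: differentiate numerator and denominator separately.
  f(x) = sin(x)^2   ⇒   f'(x) = 2·sin(x)·cos(x)
  g(x) = sin(x)   ⇒   g'(x) = cos(x)
  lim(x→0) f'(x)/g'(x) = lim(x→0) (2·sin(x)·cos(x))/(cos(x))
  = 0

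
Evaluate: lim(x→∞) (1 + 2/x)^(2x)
This is an exponential indeterminate form.

For exponential indeterminate forms, take the natural log:
  Let L = lim(x→∞) (1 + 2/x)^(2x)
  Then ln(L) = lim(x→∞) [exponent × ln(base)]
  Evaluate using L'Hôpital or standard limits, then exponentiate.
  L = e^(4)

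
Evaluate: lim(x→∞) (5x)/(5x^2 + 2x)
This is an ∞/∞ indeterminate form.

Apply L'Hôpital's rule: differentiate numerator and denominator separately.
  f(x) = 5·x   ⇒   f'(x) = 5
  g(x) = 5·x^2 + 2·x   ⇒   g'(x) = 10·x + 2
  lim(x→∞) f'(x)/g'(x) = lim(x→∞) (5)/(10·x + 2)
  = 0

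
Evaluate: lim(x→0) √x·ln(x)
This is a 0·∞ indeterminate form.

Rewrite 0·∞ as a quotient (0/0 or ∞/∞ form), then apply L'Hôpital's rule:
  lim(x→0) √x·ln(x) = 0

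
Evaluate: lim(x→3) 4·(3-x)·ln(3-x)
This is a 0·∞ indeterminate form.

Rewrite 0·∞ as a quotient (0/0 or ∞/∞ form), then apply L'Hôpital's rule:
  lim(x→3) 4·(3-x)·ln(3-x) = 0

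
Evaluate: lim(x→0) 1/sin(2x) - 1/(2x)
This is an ∞-∞ indeterminate form.

Combine fractions or rationalize to convert ∞-∞ to 0/0 form:
  lim(x→0) 1/sin(2x) - 1/(2x) = 0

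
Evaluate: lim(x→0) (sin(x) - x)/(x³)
This is a 0/0 indeterminate form.

Apply L'Hôpital's rule: differentiate numerator and denominator separately.
  f(x) = -x + sin(x)   ⇒   f'(x) = cos(x) - 1
  g(x) = x^3   ⇒   g'(x) = 3·x^2
  lim(x→0) f'(x)/g'(x) = lim(x→0) (cos(x) - 1)/(3·x^2)
  = -1/6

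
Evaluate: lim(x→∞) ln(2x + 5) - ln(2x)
This is an ∞-∞ indeterminate form.

Combine fractions or rationalize to convert ∞-∞ to 0/0 form:
  lim(x→∞) ln(2x + 5) - ln(2x) = 0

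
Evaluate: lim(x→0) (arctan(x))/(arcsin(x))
This is a 0/0 indeterminate form.

Apply L'Hôpital's rule: differentiate numerator and denominator separately.
  f(x) = atan(x)   ⇒   f'(x) = 1/(x^2 + 1)
  g(x) = asin(x)   ⇒   g'(x) = 1/sqrt(1 - x^2)
  lim(x→0) f'(x)/g'(x) = lim(x→0) (1/(x^2 + 1))/(1/sqrt(1 - x^2))
  = 1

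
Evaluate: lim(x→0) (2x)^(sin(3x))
This is an exponential indeterminate form.

For exponential indeterminate forms, take the natural log:
  Let L = lim(x→0) (2x)^(sin(3x))
  Then ln(L) = lim(x→0) [exponent × ln(base)]
  Evaluate using L'Hôpital or standard limits, then exponentiate.
  L = 1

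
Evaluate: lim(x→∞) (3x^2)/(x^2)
This is an ∞/∞ indeterminate form.

Apply L'Hôpital's rule: differentiate numerator and denominator separately.
  f(x) = 3·x^2   ⇒   f'(x) = 6·x
  g(x) = x^2   ⇒   g'(x) = 2·x
  lim(x→∞) f'(x)/g'(x) = lim(x→∞) (6·x)/(2·x)
  = 3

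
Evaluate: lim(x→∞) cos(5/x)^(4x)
This is an exponential indeterminate form.

For exponential indeterminate forms, take the natural log:
  Let L = lim(x→∞) cos(5/x)^(4x)
  Then ln(L) = lim(x→∞) [exponent × ln(base)]
  Evaluate using L'Hôpital or standard limits, then exponentiate.
  L = 1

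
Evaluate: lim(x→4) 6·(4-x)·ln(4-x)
This is a 0·∞ indeterminate form.

Rewrite 0·∞ as a quotient (0/0 or ∞/∞ form), then apply L'Hôpital's rule:
  lim(x→4) 6·(4-x)·ln(4-x) = 0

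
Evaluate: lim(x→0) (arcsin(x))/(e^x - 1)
This is a 0/0 indeterminate form.

Apply L'Hôpital's rule: differentiate numerator and denominator separately.
  f(x) = asin(x)   ⇒   f'(x) = 1/sqrt(1 - x^2)
  g(x) = e^(x) - 1   ⇒   g'(x) = e^(x)
  lim(x→0) f'(x)/g'(x) = lim(x→0) (1/sqrt(1 - x^2))/(e^(x))
  = 1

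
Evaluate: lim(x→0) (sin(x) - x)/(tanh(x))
This is a 0/0 indeterminate form.

Apply L'Hôpital's rule: differentiate numerator and denominator separately.
  f(x) = -x + sin(x)   ⇒   f'(x) = cos(x) - 1
  g(x) = tanh(x)   ⇒   g'(x) = 1 - tanh(x)^2
  lim(x→0) f'(x)/g'(x) = lim(x→0) (cos(x) - 1)/(1 - tanh(x)^2)
  = 0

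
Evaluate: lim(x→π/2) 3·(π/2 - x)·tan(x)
This is a 0·∞ indeterminate form.

Rewrite 0·∞ as a quotient (0/0 or ∞/∞ form), then apply L'Hôpital's rule:
  lim(x→π/2) 3·(π/2 - x)·tan(x) = 3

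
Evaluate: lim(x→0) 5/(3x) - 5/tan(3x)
This is an ∞-∞ indeterminate form.

Combine fractions or rationalize to convert ∞-∞ to 0/0 form:
  lim(x→0) 5/(3x) - 5/tan(3x) = 0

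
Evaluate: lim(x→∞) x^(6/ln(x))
This is an exponential indeterminate form.

For exponential indeterminate forms, take the natural log:
  Let L = lim(x→∞) x^(6/ln(x))
  Then ln(L) = lim(x→∞) [exponent × ln(base)]
  Evaluate using L'Hôpital or standard limits, then exponentiate.
  L = e^(6)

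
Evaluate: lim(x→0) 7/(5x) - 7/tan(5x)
This is an ∞-∞ indeterminate form.

Combine fractions or rationalize to convert ∞-∞ to 0/0 form:
  lim(x→0) 7/(5x) - 7/tan(5x) = 0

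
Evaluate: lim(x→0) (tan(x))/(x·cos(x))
This is a 0/0 indeterminate form.

Apply L'Hôpital's rule: differentiate numerator and denominator separately.
  f(x) = tan(x)   ⇒   f'(x) = tan(x)^2 + 1
  g(x) = x·cos(x)   ⇒   g'(x) = -x·sin(x) + cos(x)
  lim(x→0) f'(x)/g'(x) = lim(x→0) (tan(x)^2 + 1)/(-x·sin(x) + cos(x))
  = 1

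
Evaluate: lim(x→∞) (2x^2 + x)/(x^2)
This is an ∞/∞ indeterminate form.

Apply L'Hôpital's rule: differentiate numerator and denominator separately.
  f(x) = 2·x^2 + x   ⇒   f'(x) = 4·x + 1
  g(x) = x^2   ⇒   g'(x) = 2·x
  lim(x→∞) f'(x)/g'(x) = lim(x→∞) (4·x + 1)/(2·x)
  = 2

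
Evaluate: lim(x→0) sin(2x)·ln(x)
This is a 0·∞ indeterminate form.

Rewrite 0·∞ as a quotient (0/0 or ∞/∞ form), then apply L'Hôpital's rule:
  lim(x→0) sin(2x)·ln(x) = 0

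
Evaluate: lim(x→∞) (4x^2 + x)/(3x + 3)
This is an ∞/∞ indeterminate form.

Apply L'Hôpital's rule: differentiate numerator and denominator separately.
  f(x) = 4·x^2 + x   ⇒   f'(x) = 8·x + 1
  g(x) = 3·x + 3   ⇒   g'(x) = 3
  lim(x→∞) f'(x)/g'(x) = lim(x→∞) (8·x + 1)/(3)
  = ∞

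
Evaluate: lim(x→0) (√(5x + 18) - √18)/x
This is a standard limit.

Factor or rationalize the expression:
  lim(x→0) (√(5x + 18) - √18)/x = 5·sqrt(2)/12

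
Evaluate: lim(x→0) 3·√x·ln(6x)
This is a 0·∞ indeterminate form.

Rewrite 0·∞ as a quotient (0/0 or ∞/∞ form), then apply L'Hôpital's rule:
  lim(x→0) 3·√x·ln(6x) = 0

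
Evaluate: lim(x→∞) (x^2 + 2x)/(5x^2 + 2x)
This is an ∞/∞ indeterminate form.

Apply L'Hôpital's rule: differentiate numerator and denominator separately.
  f(x) = x^2 + 2·x   ⇒   f'(x) = 2·x + 2
  g(x) = 5·x^2 + 2·x   ⇒   g'(x) = 10·x + 2
  lim(x→∞) f'(x)/g'(x) = lim(x→∞) (2·x + 2)/(10·x + 2)
  = 1/5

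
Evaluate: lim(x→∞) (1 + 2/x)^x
This is an exponential indeterminate form.

For exponential indeterminate forms, take the natural log:
  Let L = lim(x→∞) (1 + 2/x)^x
  Then ln(L) = lim(x→∞) [exponent × ln(base)]
  Evaluate using L'Hôpital or standard limits, then exponentiate.
  L = e²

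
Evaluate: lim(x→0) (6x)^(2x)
This is an exponential indeterminate form.

For exponential indeterminate forms, take the natural log:
  Let L = lim(x→0) (6x)^(2x)
  Then ln(L) = lim(x→0) [exponent × ln(base)]
  Evaluate using L'Hôpital or standard limits, then exponentiate.
  L = 1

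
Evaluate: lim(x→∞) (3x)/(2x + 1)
This is an ∞/∞ indeterminate form.

Apply L'Hôpital's rule: differentiate numerator and denominator separately.
  f(x) = 3·x   ⇒   f'(x) = 3
  g(x) = 2·x + 1   ⇒   g'(x) = 2
  lim(x→∞) f'(x)/g'(x) = lim(x→∞) (3)/(2)
  = 3/2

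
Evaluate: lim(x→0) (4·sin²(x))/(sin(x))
This is a 0/0 indeterminate form.

Apply L'Hôpital's rule: differentiate numerator and denominator separately.
  f(x) = 4·sin(x)^2   ⇒   f'(x) = 8·sin(x)·cos(x)
  g(x) = sin(x)   ⇒   g'(x) = cos(x)
  lim(x→0) f'(x)/g'(x) = lim(x→0) (8·sin(x)·cos(x))/(cos(x))
  = 0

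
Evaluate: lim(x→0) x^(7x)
This is an exponential indeterminate form.

For exponential indeterminate forms, take the natural log:
  Let L = lim(x→0) x^(7x)
  Then ln(L) = lim(x→0) [exponent × ln(base)]
  Evaluate using L'Hôpital or standard limits, then exponentiate.
  L = 1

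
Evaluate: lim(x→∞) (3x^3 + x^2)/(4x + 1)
This is an ∞/∞ indeterminate form.

Apply L'Hôpital's rule: differentiate numerator and denominator separately.
  f(x) = 3·x^3 + x^2   ⇒   f'(x) = 9·x^2 + 2·x
  g(x) = 4·x + 1   ⇒   g'(x) = 4
  lim(x→∞) f'(x)/g'(x) = lim(x→∞) (9·x^2 + 2·x)/(4)
  = ∞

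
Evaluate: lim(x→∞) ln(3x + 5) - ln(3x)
This is an ∞-∞ indeterminate form.

Combine fractions or rationalize to convert ∞-∞ to 0/0 form:
  lim(x→∞) ln(3x + 5) - ln(3x) = 0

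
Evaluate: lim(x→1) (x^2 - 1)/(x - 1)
This is a standard limit.

Factor or rationalize the expression:
  lim(x→1) (x^2 - 1)/(x - 1) = 2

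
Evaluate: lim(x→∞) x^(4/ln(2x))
This is an exponential indeterminate form.

For exponential indeterminate forms, take the natural log:
  Let L = lim(x→∞) x^(4/ln(2x))
  Then ln(L) = lim(x→∞) [exponent × ln(base)]
  Evaluate using L'Hôpital or standard limits, then exponentiate.
  L = e^(4)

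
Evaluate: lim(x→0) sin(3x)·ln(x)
This is a 0·∞ indeterminate form.

Rewrite 0·∞ as a quotient (0/0 or ∞/∞ form), then apply L'Hôpital's rule:
  lim(x→0) sin(3x)·ln(x) = 0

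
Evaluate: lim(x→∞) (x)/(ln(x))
This is an ∞/∞ indeterminate form.

Apply L'Hôpital's rule: differentiate numerator and denominator separately.
  f(x) = x   ⇒   f'(x) = 1
  g(x) = ln(x)   ⇒   g'(x) = 1/x
  lim(x→∞) f'(x)/g'(x) = lim(x→∞) (1)/(1/x)
  = ∞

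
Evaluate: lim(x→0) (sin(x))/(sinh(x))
This is a 0/0 indeterminate form.

Apply L'Hôpital's rule: differentiate numerator and denominator separately.
  f(x) = sin(x)   ⇒   f'(x) = cos(x)
  g(x) = sinh(x)   ⇒   g'(x) = cosh(x)
  lim(x→0) f'(x)/g'(x) = lim(x→0) (cos(x))/(cosh(x))
  = 1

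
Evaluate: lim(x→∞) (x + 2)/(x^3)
This is an ∞/∞ indeterminate form.

Apply L'Hôpital's rule: differentiate numerator and denominator separately.
  f(x) = x + 2   ⇒   f'(x) = 1
  g(x) = x^3   ⇒   g'(x) = 3·x^2
  lim(x→∞) f'(x)/g'(x) = lim(x→∞) (1)/(3·x^2)
  = 0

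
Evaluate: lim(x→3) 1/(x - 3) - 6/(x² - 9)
This is an ∞-∞ indeterminate form.

Combine fractions or rationalize to convert ∞-∞ to 0/0 form:
  lim(x→3) 1/(x - 3) - 6/(x² - 9) = 1/6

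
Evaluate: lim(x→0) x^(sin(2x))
This is an exponential indeterminate form.

For exponential indeterminate forms, take the natural log:
  Let L = lim(x→0) x^(sin(2x))
  Then ln(L) = lim(x→0) [exponent × ln(base)]
  Evaluate using L'Hôpital or standard limits, then exponentiate.
  L = 1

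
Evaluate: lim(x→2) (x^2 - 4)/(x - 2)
This is a standard limit.

Factor or rationalize the expression:
  lim(x→2) (x^2 - 4)/(x - 2) = 4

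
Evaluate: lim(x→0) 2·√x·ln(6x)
This is a 0·∞ indeterminate form.

Rewrite 0·∞ as a quotient (0/0 or ∞/∞ form), then apply L'Hôpital's rule:
  lim(x→0) 2·√x·ln(6x) = 0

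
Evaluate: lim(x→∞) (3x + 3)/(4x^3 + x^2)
This is an ∞/∞ indeterminate form.

Apply L'Hôpital's rule: differentiate numerator and denominator separately.
  f(x) = 3·x + 3   ⇒   f'(x) = 3
  g(x) = 4·x^3 + x^2   ⇒   g'(x) = 12·x^2 + 2·x
  lim(x→∞) f'(x)/g'(x) = lim(x→∞) (3)/(12·x^2 + 2·x)
  = 0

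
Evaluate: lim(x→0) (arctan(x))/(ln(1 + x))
This is a 0/0 indeterminate form.

Apply L'Hôpital's rule: differentiate numerator and denominator separately.
  f(x) = atan(x)   ⇒   f'(x) = 1/(x^2 + 1)
  g(x) = ln(x + 1)   ⇒   g'(x) = 1/(x + 1)
  lim(x→0) f'(x)/g'(x) = lim(x→0) (1/(x^2 + 1))/(1/(x + 1))
  = 1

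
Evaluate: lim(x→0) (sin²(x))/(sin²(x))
This is a 0/0 indeterminate form.

Apply L'Hôpital's rule: differentiate numerator and denominator separately.
  f(x) = sin(x)^2   ⇒   f'(x) = 2·sin(x)·cos(x)
  g(x) = sin(x)^2   ⇒   g'(x) = 2·sin(x)·cos(x)
  lim(x→0) f'(x)/g'(x) = lim(x→0) (2·sin(x)·cos(x))/(2·sin(x)·cos(x))
  = 1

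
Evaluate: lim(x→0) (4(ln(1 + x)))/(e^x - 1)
This is a 0/0 indeterminate form.

Apply L'Hôpital's rule: differentiate numerator and denominator separately.
  f(x) = 4·ln(x + 1)   ⇒   f'(x) = 4/(x + 1)
  g(x) = e^(x) - 1   ⇒   g'(x) = e^(x)
  lim(x→0) f'(x)/g'(x) = lim(x→0) (4/(x + 1))/(e^(x))
  = 4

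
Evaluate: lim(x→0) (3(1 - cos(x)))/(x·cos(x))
This is a 0/0 indeterminate form.

Apply L'Hôpital's rule: differentiate numerator and denominator separately.
  f(x) = 3 - 3·cos(x)   ⇒   f'(x) = 3·sin(x)
  g(x) = x·cos(x)   ⇒   g'(x) = -x·sin(x) + cos(x)
  lim(x→0) f'(x)/g'(x) = lim(x→0) (3·sin(x))/(-x·sin(x) + cos(x))
  = 0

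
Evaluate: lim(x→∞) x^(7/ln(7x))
This is an exponential indeterminate form.

For exponential indeterminate forms, take the natural log:
  Let L = lim(x→∞) x^(7/ln(7x))
  Then ln(L) = lim(x→∞) [exponent × ln(base)]
  Evaluate using L'Hôpital or standard limits, then exponentiate.
  L = e^(7)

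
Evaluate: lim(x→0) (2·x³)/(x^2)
This is a 0/0 indeterminate form.

Apply L'Hôpital's rule: differentiate numerator and denominator separately.
  f(x) = 2·x^3   ⇒   f'(x) = 6·x^2
  g(x) = x^2   ⇒   g'(x) = 2·x
  lim(x→0) f'(x)/g'(x) = lim(x→0) (6·x^2)/(2·x)
  = 0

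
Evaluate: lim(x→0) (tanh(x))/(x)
This is a 0/0 indeterminate form.

Apply L'Hôpital's rule: differentiate numerator and denominator separately.
  f(x) = tanh(x)   ⇒   f'(x) = 1 - tanh(x)^2
  g(x) = x   ⇒   g'(x) = 1
  lim(x→0) f'(x)/g'(x) = lim(x→0) (1 - tanh(x)^2)/(1)
  = 1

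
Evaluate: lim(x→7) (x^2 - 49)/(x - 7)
This is a standard limit.

Factor or rationalize the expression:
  lim(x→7) (x^2 - 49)/(x - 7) = 14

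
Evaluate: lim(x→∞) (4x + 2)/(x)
This is an ∞/∞ indeterminate form.

Apply L'Hôpital's rule: differentiate numerator and denominator separately.
  f(x) = 4·x + 2   ⇒   f'(x) = 4
  g(x) = x   ⇒   g'(x) = 1
  lim(x→∞) f'(x)/g'(x) = lim(x→∞) (4)/(1)
  = 4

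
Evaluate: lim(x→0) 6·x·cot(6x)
This is a 0·∞ indeterminate form.

Rewrite 0·∞ as a quotient (0/0 or ∞/∞ form), then apply L'Hôpital's rule:
  lim(x→0) 6·x·cot(6x) = 1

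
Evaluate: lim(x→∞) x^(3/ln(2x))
This is an exponential indeterminate form.

For exponential indeterminate forms, take the natural log:
  Let L = lim(x→∞) x^(3/ln(2x))
  Then ln(L) = lim(x→∞) [exponent × ln(base)]
  Evaluate using L'Hôpital or standard limits, then exponentiate.
  L = e^(3)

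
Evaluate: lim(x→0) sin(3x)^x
This is an exponential indeterminate form.

For exponential indeterminate forms, take the natural log:
  Let L = lim(x→0) sin(3x)^x
  Then ln(L) = lim(x→0) [exponent × ln(base)]
  Evaluate using L'Hôpital or standard limits, then exponentiate.
  L = 1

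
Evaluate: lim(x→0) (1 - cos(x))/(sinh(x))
This is a 0/0 indeterminate form.

Apply L'Hôpital's rule: differentiate numerator and denominator separately.
  f(x) = 1 - cos(x)   ⇒   f'(x) = sin(x)
  g(x) = sinh(x)   ⇒   g'(x) = cosh(x)
  lim(x→0) f'(x)/g'(x) = lim(x→0) (sin(x))/(cosh(x))
  = 0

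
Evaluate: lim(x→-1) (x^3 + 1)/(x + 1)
This is a standard limit.

Factor or rationalize the expression:
  lim(x→-1) (x^3 + 1)/(x + 1) = 3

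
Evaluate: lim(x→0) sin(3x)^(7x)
This is an exponential indeterminate form.

For exponential indeterminate forms, take the natural log:
  Let L = lim(x→0) sin(3x)^(7x)
  Then ln(L) = lim(x→0) [exponent × ln(base)]
  Evaluate using L'Hôpital or standard limits, then exponentiate.
  L = 1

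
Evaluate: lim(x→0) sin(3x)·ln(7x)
This is a 0·∞ indeterminate form.

Rewrite 0·∞ as a quotient (0/0 or ∞/∞ form), then apply L'Hôpital's rule:
  lim(x→0) sin(3x)·ln(7x) = 0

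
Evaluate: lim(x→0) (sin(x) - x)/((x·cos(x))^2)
This is a 0/0 indeterminate form.

Apply L'Hôpital's rule: differentiate numerator and denominator separately.
  f(x) = -x + sin(x)   ⇒   f'(x) = cos(x) - 1
  g(x) = x^2·cos(x)^2   ⇒   g'(x) = -2·x^2·sin(x)·cos(x) + 2·x·cos(x)^2
  lim(x→0) f'(x)/g'(x) = lim(x→0) (cos(x) - 1)/(-2·x^2·sin(x)·cos(x) + 2·x·cos(x)^2)
  = 0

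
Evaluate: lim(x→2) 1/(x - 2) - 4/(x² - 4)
This is an ∞-∞ indeterminate form.

Combine fractions or rationalize to convert ∞-∞ to 0/0 form:
  lim(x→2) 1/(x - 2) - 4/(x² - 4) = 1/4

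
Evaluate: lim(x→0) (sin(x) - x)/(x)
This is a 0/0 indeterminate form.

Apply L'Hôpital's rule: differentiate numerator and denominator separately.
  f(x) = -x + sin(x)   ⇒   f'(x) = cos(x) - 1
  g(x) = x   ⇒   g'(x) = 1
  lim(x→0) f'(x)/g'(x) = lim(x→0) (cos(x) - 1)/(1)
  = 0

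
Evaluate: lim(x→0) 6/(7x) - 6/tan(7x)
This is an ∞-∞ indeterminate form.

Combine fractions or rationalize to convert ∞-∞ to 0/0 form:
  lim(x→0) 6/(7x) - 6/tan(7x) = 0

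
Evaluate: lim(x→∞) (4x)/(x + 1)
This is an ∞/∞ indeterminate form.

Apply L'Hôpital's rule: differentiate numerator and denominator separately.
  f(x) = 4·x   ⇒   f'(x) = 4
  g(x) = x + 1   ⇒   g'(x) = 1
  lim(x→∞) f'(x)/g'(x) = lim(x→∞) (4)/(1)
  = 4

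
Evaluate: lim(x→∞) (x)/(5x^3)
This is an ∞/∞ indeterminate form.

Apply L'Hôpital's rule: differentiate numerator and denominator separately.
  f(x) = x   ⇒   f'(x) = 1
  g(x) = 5·x^3   ⇒   g'(x) = 15·x^2
  lim(x→∞) f'(x)/g'(x) = lim(x→∞) (1)/(15·x^2)
  = 0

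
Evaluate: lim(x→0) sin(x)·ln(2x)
This is a 0·∞ indeterminate form.

Rewrite 0·∞ as a quotient (0/0 or ∞/∞ form), then apply L'Hôpital's rule:
  lim(x→0) sin(x)·ln(2x) = 0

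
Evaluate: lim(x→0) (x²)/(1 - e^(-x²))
This is a 0/0 indeterminate form.

Apply L'Hôpital's rule: differentiate numerator and denominator separately.
  f(x) = x^2   ⇒   f'(x) = 2·x
  g(x) = 1 - e^(-x^2)   ⇒   g'(x) = 2·x·e^(-x^2)
  lim(x→0) f'(x)/g'(x) = lim(x→0) (2·x)/(2·x·e^(-x^2))
  = 1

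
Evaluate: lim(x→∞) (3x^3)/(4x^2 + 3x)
This is an ∞/∞ indeterminate form.

Apply L'Hôpital's rule: differentiate numerator and denominator separately.
  f(x) = 3·x^3   ⇒   f'(x) = 9·x^2
  g(x) = 4·x^2 + 3·x   ⇒   g'(x) = 8·x + 3
  lim(x→∞) f'(x)/g'(x) = lim(x→∞) (9·x^2)/(8·x + 3)
  = ∞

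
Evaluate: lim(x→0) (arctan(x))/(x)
This is a 0/0 indeterminate form.

Apply L'Hôpital's rule: differentiate numerator and denominator separately.
  f(x) = atan(x)   ⇒   f'(x) = 1/(x^2 + 1)
  g(x) = x   ⇒   g'(x) = 1
  lim(x→0) f'(x)/g'(x) = lim(x→0) (1/(x^2 + 1))/(1)
  = 1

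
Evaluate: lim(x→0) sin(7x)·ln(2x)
This is a 0·∞ indeterminate form.

Rewrite 0·∞ as a quotient (0/0 or ∞/∞ form), then apply L'Hôpital's rule:
  lim(x→0) sin(7x)·ln(2x) = 0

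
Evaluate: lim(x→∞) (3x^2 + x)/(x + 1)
This is an ∞/∞ indeterminate form.

Apply L'Hôpital's rule: differentiate numerator and denominator separately.
  f(x) = 3·x^2 + x   ⇒   f'(x) = 6·x + 1
  g(x) = x + 1   ⇒   g'(x) = 1
  lim(x→∞) f'(x)/g'(x) = lim(x→∞) (6·x + 1)/(1)
  = ∞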